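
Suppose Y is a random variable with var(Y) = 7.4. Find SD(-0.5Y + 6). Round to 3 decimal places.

var(-0.5Y + 6) = (-0.5)²·7.4 = 1.85
SD(-0.5Y + 6) = √1.85 ≈ 1.360

1.360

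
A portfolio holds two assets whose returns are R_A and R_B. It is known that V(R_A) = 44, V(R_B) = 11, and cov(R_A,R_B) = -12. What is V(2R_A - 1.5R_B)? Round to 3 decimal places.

272.750

V(2R_A - 1.5R_B) = (2)²·V(R_A) + (-1.5)²·V(R_B) + 2·(2)·(-1.5)·cov(R_A,R_B)
= 4·44 + 2.25·11 + -6·-12 = 272.75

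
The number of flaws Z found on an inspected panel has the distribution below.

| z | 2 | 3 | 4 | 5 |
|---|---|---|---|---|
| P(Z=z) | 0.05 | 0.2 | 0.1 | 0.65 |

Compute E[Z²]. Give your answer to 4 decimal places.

E[Z²] = (2)²(0.05) + (3)²(0.2) + (4)²(0.1) + (5)²(0.65) = 19.85

19.8500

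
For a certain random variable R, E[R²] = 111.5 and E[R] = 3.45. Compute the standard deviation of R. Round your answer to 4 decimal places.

Var(R) = 111.5 − (3.45)² = 99.5975
SD(R) = √99.5975 ≈ 9.9799

9.9799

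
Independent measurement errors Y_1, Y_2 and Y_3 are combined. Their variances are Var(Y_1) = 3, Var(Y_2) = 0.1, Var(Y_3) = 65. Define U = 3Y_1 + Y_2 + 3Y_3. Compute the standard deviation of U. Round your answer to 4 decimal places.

By independence, Var(U) = (3)²Var(Y_1) + (1)²Var(Y_2) + (3)²Var(Y_3)
= (3)²·3 + (1)²·0.1 + (3)²·65 = 612.1
SD(U) = √612.1 ≈ 24.7407

24.7407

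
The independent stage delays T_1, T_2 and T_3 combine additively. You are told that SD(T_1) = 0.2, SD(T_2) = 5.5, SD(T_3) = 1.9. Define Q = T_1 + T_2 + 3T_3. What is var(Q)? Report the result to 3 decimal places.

var(T_1) = 0.04, var(T_2) = 30.25, var(T_3) = 3.61
By independence, var(Q) = (1)²var(T_1) + (1)²var(T_2) + (3)²var(T_3)
= (1)²·0.04 + (1)²·30.25 + (3)²·3.61 = 62.78

62.780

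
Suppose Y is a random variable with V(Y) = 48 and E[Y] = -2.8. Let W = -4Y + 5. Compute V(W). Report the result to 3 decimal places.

768.000

V(-4Y + 5) = (-4)²·V(Y) = 16·48 = 768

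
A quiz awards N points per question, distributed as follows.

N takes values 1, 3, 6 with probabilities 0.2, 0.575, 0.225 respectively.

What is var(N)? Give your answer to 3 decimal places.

2.749

E[N] = (1)(0.2) + (3)(0.575) + (6)(0.225) = 3.275
E[N²] = (1)²(0.2) + (3)²(0.575) + (6)²(0.225) = 13.475
var(N) = E[N²] − (E[N])² = 13.475 − (3.275)² = 2.749375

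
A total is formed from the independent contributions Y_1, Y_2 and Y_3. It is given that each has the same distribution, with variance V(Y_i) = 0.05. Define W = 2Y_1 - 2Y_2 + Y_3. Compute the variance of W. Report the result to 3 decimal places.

0.450

By independence, V(W) = (2)²V(Y_1) + (-2)²V(Y_2) + (1)²V(Y_3)
= (2)²·0.05 + (-2)²·0.05 + (1)²·0.05 = 0.45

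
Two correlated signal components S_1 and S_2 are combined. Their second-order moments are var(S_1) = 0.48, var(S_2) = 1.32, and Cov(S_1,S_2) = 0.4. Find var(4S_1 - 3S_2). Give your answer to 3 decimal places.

var(4S_1 - 3S_2) = (4)²·var(S_1) + (-3)²·var(S_2) + 2·(4)·(-3)·Cov(S_1,S_2)
= 16·0.48 + 9·1.32 + -24·0.4 = 9.96

9.960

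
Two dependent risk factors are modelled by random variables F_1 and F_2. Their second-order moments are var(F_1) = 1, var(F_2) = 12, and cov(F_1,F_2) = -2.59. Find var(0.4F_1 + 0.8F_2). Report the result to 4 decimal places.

6.1824

var(0.4F_1 + 0.8F_2) = (0.4)²·var(F_1) + (0.8)²·var(F_2) + 2·(0.4)·(0.8)·cov(F_1,F_2)
= 0.16·1 + 0.64·12 + 0.64·-2.59 = 6.1824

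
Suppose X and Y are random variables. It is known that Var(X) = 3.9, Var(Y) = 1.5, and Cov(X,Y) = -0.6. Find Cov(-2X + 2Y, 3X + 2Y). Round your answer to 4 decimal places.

Cov(-2X + 2Y, 3X + 2Y) = (-2)(3)Var(X) + (2)(2)Var(Y) + [(-2)(2) + (2)(3)]Cov(X,Y)
= -6·3.9 + 4·1.5 + 2·-0.6 = -18.6

-18.6000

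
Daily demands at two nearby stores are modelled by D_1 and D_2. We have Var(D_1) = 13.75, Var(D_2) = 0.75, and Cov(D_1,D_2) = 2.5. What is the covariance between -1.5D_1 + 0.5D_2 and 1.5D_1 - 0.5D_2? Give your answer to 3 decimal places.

Cov(-1.5D_1 + 0.5D_2, 1.5D_1 - 0.5D_2) = (-1.5)(1.5)Var(D_1) + (0.5)(-0.5)Var(D_2) + [(-1.5)(-0.5) + (0.5)(1.5)]Cov(D_1,D_2)
= -2.25·13.75 + -0.25·0.75 + 1.5·2.5 = -27.375

-27.375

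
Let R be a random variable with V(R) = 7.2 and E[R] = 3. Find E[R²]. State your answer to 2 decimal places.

E[R²] = V(R) + (E[R])² = 7.2 + (3)² = 16.2

16.20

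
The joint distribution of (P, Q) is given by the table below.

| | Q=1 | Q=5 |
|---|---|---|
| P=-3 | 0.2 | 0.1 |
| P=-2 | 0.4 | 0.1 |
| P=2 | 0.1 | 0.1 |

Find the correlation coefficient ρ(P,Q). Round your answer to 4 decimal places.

0.1816

E[P] = -1.5,  E[Q] = 2.2
E[PQ] = -2.7
Cov(P,Q) = E[PQ] − E[P]E[Q] = -2.7 − (-1.5)(2.2) = 0.6
V(P) = 3.25,  V(Q) = 3.36
ρ = 0.6 / √(3.25·3.36) ≈ 0.1816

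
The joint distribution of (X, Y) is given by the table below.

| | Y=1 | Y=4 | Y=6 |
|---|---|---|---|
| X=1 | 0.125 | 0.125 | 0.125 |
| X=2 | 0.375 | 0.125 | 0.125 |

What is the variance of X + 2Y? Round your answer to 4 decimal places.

17.2344

E[X] = 1.625,  E[Y] = 3,  E[XY] = 4.625
Var(X) = 2.875 − (1.625)² = 0.234375;  Var(Y) = 13.5 − (3)² = 4.5
cov(X,Y) = 4.625 − (1.625)(3) = -0.25
Var(X + 2Y) = (1)²·0.234375 + (2)²·4.5 + 2·(1)·(2)·-0.25 = 17.234375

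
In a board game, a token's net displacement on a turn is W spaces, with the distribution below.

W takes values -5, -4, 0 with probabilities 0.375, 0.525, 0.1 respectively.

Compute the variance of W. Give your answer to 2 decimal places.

1.97

E[W] = (-5)(0.375) + (-4)(0.525) + (0)(0.1) = -3.975
E[W²] = (-5)²(0.375) + (-4)²(0.525) + (0)²(0.1) = 17.775
var(W) = E[W²] − (E[W])² = 17.775 − (-3.975)² = 1.974375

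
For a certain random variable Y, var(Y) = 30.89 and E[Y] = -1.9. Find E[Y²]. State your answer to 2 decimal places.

34.50

E[Y²] = var(Y) + (E[Y])² = 30.89 + (-1.9)² = 34.5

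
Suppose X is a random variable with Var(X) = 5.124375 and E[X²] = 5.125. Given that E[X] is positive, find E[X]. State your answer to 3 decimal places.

(E[X])² = E[X²] − Var(X) = 5.125 − 5.124375 = 0.000625
E[X] = √0.000625 = 0.025

0.025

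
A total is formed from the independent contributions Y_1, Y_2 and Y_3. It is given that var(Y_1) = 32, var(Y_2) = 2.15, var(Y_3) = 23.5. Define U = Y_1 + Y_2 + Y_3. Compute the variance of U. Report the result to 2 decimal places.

By independence, var(U) = (1)²var(Y_1) + (1)²var(Y_2) + (1)²var(Y_3)
= (1)²·32 + (1)²·2.15 + (1)²·23.5 = 57.65

57.65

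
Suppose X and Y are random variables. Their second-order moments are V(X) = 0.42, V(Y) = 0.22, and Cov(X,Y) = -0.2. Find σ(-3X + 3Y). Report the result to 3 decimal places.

3.059

V(-3X + 3Y) = (-3)²·V(X) + (3)²·V(Y) + 2·(-3)·(3)·Cov(X,Y)
= 9·0.42 + 9·0.22 + -18·-0.2 = 9.36
σ(-3X + 3Y) = √9.36 ≈ 3.059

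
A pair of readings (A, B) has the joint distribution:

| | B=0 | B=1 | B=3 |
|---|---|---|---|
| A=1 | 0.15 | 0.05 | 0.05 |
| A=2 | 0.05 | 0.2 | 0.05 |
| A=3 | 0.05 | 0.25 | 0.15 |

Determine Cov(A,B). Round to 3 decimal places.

0.250

E[A] = 2.2,  E[B] = 1.25
E[AB] = 3
Cov(A,B) = E[AB] − E[A]E[B] = 3 − (2.2)(1.25) = 0.25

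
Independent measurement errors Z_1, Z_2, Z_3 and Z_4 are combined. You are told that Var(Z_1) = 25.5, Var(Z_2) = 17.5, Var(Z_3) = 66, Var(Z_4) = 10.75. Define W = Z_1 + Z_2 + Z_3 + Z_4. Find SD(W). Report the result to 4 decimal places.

By independence, Var(W) = (1)²Var(Z_1) + (1)²Var(Z_2) + (1)²Var(Z_3) + (1)²Var(Z_4)
= (1)²·25.5 + (1)²·17.5 + (1)²·66 + (1)²·10.75 = 119.75
SD(W) = √119.75 ≈ 10.9430

10.9430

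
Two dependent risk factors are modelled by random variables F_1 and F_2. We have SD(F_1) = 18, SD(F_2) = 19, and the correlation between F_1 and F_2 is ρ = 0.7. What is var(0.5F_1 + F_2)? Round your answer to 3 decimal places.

var(F_1) = (18)² = 324;  var(F_2) = (19)² = 361
Cov(F_1,F_2) = ρ·SD(F_1)·SD(F_2) = 0.7·18·19 = 239.4
var(0.5F_1 + F_2) = (0.5)²·var(F_1) + (1)²·var(F_2) + 2·(0.5)·(1)·Cov(F_1,F_2)
= 0.25·324 + 1·361 + 1·239.4 = 681.4

681.400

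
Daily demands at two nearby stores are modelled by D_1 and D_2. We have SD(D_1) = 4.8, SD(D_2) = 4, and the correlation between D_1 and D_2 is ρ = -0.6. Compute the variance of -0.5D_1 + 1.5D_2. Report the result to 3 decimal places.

Var(D_1) = (4.8)² = 23.04;  Var(D_2) = (4)² = 16
Cov(D_1,D_2) = ρ·SD(D_1)·SD(D_2) = -0.6·4.8·4 = -11.52
Var(-0.5D_1 + 1.5D_2) = (-0.5)²·Var(D_1) + (1.5)²·Var(D_2) + 2·(-0.5)·(1.5)·Cov(D_1,D_2)
= 0.25·23.04 + 2.25·16 + -1.5·-11.52 = 59.04

59.040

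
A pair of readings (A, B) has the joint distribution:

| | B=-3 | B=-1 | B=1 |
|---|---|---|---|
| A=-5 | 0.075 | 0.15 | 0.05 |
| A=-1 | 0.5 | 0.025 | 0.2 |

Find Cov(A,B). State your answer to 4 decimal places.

-0.5150

E[A] = -2.1,  E[B] = -1.65
E[AB] = 2.95
Cov(A,B) = E[AB] − E[A]E[B] = 2.95 − (-2.1)(-1.65) = -0.515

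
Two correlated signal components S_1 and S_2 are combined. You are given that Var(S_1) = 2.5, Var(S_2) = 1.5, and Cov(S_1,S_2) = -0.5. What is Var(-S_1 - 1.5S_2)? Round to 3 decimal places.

4.375

Var(-S_1 - 1.5S_2) = (-1)²·Var(S_1) + (-1.5)²·Var(S_2) + 2·(-1)·(-1.5)·Cov(S_1,S_2)
= 1·2.5 + 2.25·1.5 + 3·-0.5 = 4.375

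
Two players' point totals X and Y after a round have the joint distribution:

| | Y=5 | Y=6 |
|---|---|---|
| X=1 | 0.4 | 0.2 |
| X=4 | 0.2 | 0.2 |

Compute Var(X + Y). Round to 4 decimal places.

E[X] = 2.2,  E[Y] = 5.4,  E[XY] = 12
Var(X) = 7 − (2.2)² = 2.16;  Var(Y) = 29.4 − (5.4)² = 0.24
Cov(X,Y) = 12 − (2.2)(5.4) = 0.12
Var(X + Y) = (1)²·2.16 + (1)²·0.24 + 2·(1)·(1)·0.12 = 2.64

2.6400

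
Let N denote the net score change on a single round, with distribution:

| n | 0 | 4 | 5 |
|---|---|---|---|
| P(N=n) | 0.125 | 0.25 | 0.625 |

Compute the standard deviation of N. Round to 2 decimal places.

1.62

E[N] = (0)(0.125) + (4)(0.25) + (5)(0.625) = 4.125
E[N²] = (0)²(0.125) + (4)²(0.25) + (5)²(0.625) = 19.625
Var(N) = E[N²] − (E[N])² = 19.625 − (4.125)² = 2.609375
SD(N) = √2.609375 ≈ 1.62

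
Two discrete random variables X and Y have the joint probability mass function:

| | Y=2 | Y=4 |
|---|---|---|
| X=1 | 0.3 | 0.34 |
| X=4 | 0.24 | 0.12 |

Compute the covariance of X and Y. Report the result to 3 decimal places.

-0.274

E[X] = 2.08,  E[Y] = 2.92
E[XY] = 5.8
Cov(X,Y) = E[XY] − E[X]E[Y] = 5.8 − (2.08)(2.92) = -0.2736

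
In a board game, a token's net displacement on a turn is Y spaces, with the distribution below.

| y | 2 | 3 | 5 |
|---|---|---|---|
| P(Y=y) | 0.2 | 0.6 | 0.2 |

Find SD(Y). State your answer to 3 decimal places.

E[Y] = (2)(0.2) + (3)(0.6) + (5)(0.2) = 3.2
E[Y²] = (2)²(0.2) + (3)²(0.6) + (5)²(0.2) = 11.2
V(Y) = E[Y²] − (E[Y])² = 11.2 − (3.2)² = 0.96
SD(Y) = √0.96 ≈ 0.980

0.980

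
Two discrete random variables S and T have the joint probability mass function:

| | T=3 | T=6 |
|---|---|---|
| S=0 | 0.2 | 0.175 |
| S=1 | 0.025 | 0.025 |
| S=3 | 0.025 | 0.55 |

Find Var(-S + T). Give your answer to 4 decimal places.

E[S] = 1.775,  E[T] = 5.25,  E[ST] = 10.35
Var(S) = 5.225 − (1.775)² = 2.074375;  Var(T) = 29.25 − (5.25)² = 1.6875
Cov(S,T) = 10.35 − (1.775)(5.25) = 1.03125
Var(-S + T) = (-1)²·2.074375 + (1)²·1.6875 + 2·(-1)·(1)·1.03125 = 1.699375

1.6994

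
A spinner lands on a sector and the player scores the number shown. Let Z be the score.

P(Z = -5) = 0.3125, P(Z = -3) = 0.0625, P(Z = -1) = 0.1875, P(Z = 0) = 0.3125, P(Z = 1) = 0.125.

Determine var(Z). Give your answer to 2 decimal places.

E[Z] = (-5)(0.3125) + (-3)(0.0625) + (-1)(0.1875) + (0)(0.3125) + (1)(0.125) = -1.8125
E[Z²] = (-5)²(0.3125) + (-3)²(0.0625) + (-1)²(0.1875) + (0)²(0.3125) + (1)²(0.125) = 8.6875
var(Z) = E[Z²] − (E[Z])² = 8.6875 − (-1.8125)² = 5.40234375

5.40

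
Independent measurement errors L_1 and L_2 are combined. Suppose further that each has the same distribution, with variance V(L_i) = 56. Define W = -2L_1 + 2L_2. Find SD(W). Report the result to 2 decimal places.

By independence, V(W) = (-2)²V(L_1) + (2)²V(L_2)
= (-2)²·56 + (2)²·56 = 448
SD(W) = √448 ≈ 21.17

21.17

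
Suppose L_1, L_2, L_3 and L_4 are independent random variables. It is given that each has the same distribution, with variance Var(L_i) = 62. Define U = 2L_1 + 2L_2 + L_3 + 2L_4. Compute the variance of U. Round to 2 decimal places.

806.00

By independence, Var(U) = (2)²Var(L_1) + (2)²Var(L_2) + (1)²Var(L_3) + (2)²Var(L_4)
= (2)²·62 + (2)²·62 + (1)²·62 + (2)²·62 = 806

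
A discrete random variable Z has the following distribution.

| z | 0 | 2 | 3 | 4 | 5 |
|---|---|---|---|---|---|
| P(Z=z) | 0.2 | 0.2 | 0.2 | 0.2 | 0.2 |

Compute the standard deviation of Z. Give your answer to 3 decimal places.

E[Z] = (0)(0.2) + (2)(0.2) + (3)(0.2) + (4)(0.2) + (5)(0.2) = 2.8
E[Z²] = (0)²(0.2) + (2)²(0.2) + (3)²(0.2) + (4)²(0.2) + (5)²(0.2) = 10.8
Var(Z) = E[Z²] − (E[Z])² = 10.8 − (2.8)² = 2.96
SD(Z) = √2.96 ≈ 1.720

1.720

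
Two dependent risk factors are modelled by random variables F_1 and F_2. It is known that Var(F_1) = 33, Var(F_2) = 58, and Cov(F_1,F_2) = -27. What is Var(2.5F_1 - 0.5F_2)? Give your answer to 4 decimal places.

288.2500

Var(2.5F_1 - 0.5F_2) = (2.5)²·Var(F_1) + (-0.5)²·Var(F_2) + 2·(2.5)·(-0.5)·Cov(F_1,F_2)
= 6.25·33 + 0.25·58 + -2.5·-27 = 288.25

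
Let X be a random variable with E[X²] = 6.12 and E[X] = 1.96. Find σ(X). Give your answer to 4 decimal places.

1.5094

var(X) = 6.12 − (1.96)² = 2.2784
σ(X) = √2.2784 ≈ 1.5094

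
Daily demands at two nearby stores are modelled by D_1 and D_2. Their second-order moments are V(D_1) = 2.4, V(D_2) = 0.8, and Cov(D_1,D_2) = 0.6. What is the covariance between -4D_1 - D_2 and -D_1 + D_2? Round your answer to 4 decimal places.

7.0000

Cov(-4D_1 - D_2, -D_1 + D_2) = (-4)(-1)V(D_1) + (-1)(1)V(D_2) + [(-4)(1) + (-1)(-1)]Cov(D_1,D_2)
= 4·2.4 + -1·0.8 + -3·0.6 = 7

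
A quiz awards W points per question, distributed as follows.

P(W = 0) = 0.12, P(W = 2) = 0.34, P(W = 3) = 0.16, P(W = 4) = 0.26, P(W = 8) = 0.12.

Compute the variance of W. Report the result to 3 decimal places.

4.654

E[W] = (0)(0.12) + (2)(0.34) + (3)(0.16) + (4)(0.26) + (8)(0.12) = 3.16
E[W²] = (0)²(0.12) + (2)²(0.34) + (3)²(0.16) + (4)²(0.26) + (8)²(0.12) = 14.64
V(W) = E[W²] − (E[W])² = 14.64 − (3.16)² = 4.6544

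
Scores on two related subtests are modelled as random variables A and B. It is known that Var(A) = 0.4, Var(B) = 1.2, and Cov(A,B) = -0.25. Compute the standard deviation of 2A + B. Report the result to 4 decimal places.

1.3416

Var(2A + B) = (2)²·Var(A) + (1)²·Var(B) + 2·(2)·(1)·Cov(A,B)
= 4·0.4 + 1·1.2 + 4·-0.25 = 1.8
SD(2A + B) = √1.8 ≈ 1.3416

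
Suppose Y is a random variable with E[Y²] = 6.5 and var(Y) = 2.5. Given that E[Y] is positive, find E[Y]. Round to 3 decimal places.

2.000

(E[Y])² = E[Y²] − var(Y) = 6.5 − 2.5 = 4
E[Y] = √4 = 2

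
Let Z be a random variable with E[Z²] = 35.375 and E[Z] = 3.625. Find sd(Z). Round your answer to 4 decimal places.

Var(Z) = 35.375 − (3.625)² = 22.234375
sd(Z) = √22.234375 ≈ 4.7153

4.7153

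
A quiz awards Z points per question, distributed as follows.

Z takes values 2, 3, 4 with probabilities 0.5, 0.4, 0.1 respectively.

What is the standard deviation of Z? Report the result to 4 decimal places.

0.6633

E[Z] = (2)(0.5) + (3)(0.4) + (4)(0.1) = 2.6
E[Z²] = (2)²(0.5) + (3)²(0.4) + (4)²(0.1) = 7.2
Var(Z) = E[Z²] − (E[Z])² = 7.2 − (2.6)² = 0.44
SD(Z) = √0.44 ≈ 0.6633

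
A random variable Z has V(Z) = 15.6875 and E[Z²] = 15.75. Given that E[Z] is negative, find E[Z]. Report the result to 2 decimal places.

(E[Z])² = E[Z²] − V(Z) = 15.75 − 15.6875 = 0.0625
E[Z] = −√0.0625 = -0.25

-0.25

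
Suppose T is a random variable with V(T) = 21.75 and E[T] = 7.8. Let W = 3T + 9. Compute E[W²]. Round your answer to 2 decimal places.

E[3T + 9] = 3·7.8 + 9 = 32.4
V(3T + 9) = (3)²·21.75 = 195.75
E[W²] = V(W) + (E[W])² = 195.75 + (32.4)² = 1245.51

1245.51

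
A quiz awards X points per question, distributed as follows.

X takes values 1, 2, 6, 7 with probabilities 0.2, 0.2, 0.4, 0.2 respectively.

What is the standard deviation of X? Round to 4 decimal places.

E[X] = (1)(0.2) + (2)(0.2) + (6)(0.4) + (7)(0.2) = 4.4
E[X²] = (1)²(0.2) + (2)²(0.2) + (6)²(0.4) + (7)²(0.2) = 25.2
V(X) = E[X²] − (E[X])² = 25.2 − (4.4)² = 5.84
SD(X) = √5.84 ≈ 2.4166

2.4166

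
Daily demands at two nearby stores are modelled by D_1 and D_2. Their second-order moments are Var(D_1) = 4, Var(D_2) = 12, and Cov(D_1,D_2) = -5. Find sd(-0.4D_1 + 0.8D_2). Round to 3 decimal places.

Var(-0.4D_1 + 0.8D_2) = (-0.4)²·Var(D_1) + (0.8)²·Var(D_2) + 2·(-0.4)·(0.8)·Cov(D_1,D_2)
= 0.16·4 + 0.64·12 + -0.64·-5 = 11.52
sd(-0.4D_1 + 0.8D_2) = √11.52 ≈ 3.394

3.394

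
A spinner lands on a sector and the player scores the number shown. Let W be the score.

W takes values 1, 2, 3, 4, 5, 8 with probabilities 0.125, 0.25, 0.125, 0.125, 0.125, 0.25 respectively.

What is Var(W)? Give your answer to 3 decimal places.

6.359

E[W] = (1)(0.125) + (2)(0.25) + (3)(0.125) + (4)(0.125) + (5)(0.125) + (8)(0.25) = 4.125
E[W²] = (1)²(0.125) + (2)²(0.25) + (3)²(0.125) + (4)²(0.125) + (5)²(0.125) + (8)²(0.25) = 23.375
Var(W) = E[W²] − (E[W])² = 23.375 − (4.125)² = 6.359375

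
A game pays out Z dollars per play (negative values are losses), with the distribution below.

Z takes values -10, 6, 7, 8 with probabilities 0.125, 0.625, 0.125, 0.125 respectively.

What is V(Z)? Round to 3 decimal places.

E[Z] = (-10)(0.125) + (6)(0.625) + (7)(0.125) + (8)(0.125) = 4.375
E[Z²] = (-10)²(0.125) + (6)²(0.625) + (7)²(0.125) + (8)²(0.125) = 49.125
V(Z) = E[Z²] − (E[Z])² = 49.125 − (4.375)² = 29.984375

29.984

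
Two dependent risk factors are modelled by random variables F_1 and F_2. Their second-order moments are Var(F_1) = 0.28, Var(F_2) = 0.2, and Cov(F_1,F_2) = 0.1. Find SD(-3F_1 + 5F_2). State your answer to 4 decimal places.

Var(-3F_1 + 5F_2) = (-3)²·Var(F_1) + (5)²·Var(F_2) + 2·(-3)·(5)·Cov(F_1,F_2)
= 9·0.28 + 25·0.2 + -30·0.1 = 4.52
SD(-3F_1 + 5F_2) = √4.52 ≈ 2.1260

2.1260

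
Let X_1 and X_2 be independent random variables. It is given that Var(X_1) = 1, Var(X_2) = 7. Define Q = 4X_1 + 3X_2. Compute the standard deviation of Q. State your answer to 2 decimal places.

8.89

By independence, Var(Q) = (4)²Var(X_1) + (3)²Var(X_2)
= (4)²·1 + (3)²·7 = 79
SD(Q) = √79 ≈ 8.89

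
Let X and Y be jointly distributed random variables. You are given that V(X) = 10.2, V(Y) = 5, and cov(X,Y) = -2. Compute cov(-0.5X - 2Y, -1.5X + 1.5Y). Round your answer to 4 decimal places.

cov(-0.5X - 2Y, -1.5X + 1.5Y) = (-0.5)(-1.5)V(X) + (-2)(1.5)V(Y) + [(-0.5)(1.5) + (-2)(-1.5)]cov(X,Y)
= 0.75·10.2 + -3·5 + 2.25·-2 = -11.85

-11.8500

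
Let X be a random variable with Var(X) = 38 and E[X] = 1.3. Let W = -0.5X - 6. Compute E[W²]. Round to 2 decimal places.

53.72

E[-0.5X - 6] = -0.5·1.3 − 6 = -6.65
Var(-0.5X - 6) = (-0.5)²·38 = 9.5
E[W²] = Var(W) + (E[W])² = 9.5 + (-6.65)² = 53.7225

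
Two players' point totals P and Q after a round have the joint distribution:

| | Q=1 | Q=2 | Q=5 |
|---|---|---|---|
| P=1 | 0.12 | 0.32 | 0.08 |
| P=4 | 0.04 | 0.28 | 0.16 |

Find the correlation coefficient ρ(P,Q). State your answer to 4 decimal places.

0.2419

E[P] = 2.44,  E[Q] = 2.56
E[PQ] = 6.76
Cov(P,Q) = E[PQ] − E[P]E[Q] = 6.76 − (2.44)(2.56) = 0.5136
var(P) = 2.2464,  var(Q) = 2.0064
ρ = 0.5136 / √(2.2464·2.0064) ≈ 0.2419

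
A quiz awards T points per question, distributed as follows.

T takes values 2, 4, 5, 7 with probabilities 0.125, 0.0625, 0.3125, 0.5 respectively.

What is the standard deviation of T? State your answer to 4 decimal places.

E[T] = (2)(0.125) + (4)(0.0625) + (5)(0.3125) + (7)(0.5) = 5.5625
E[T²] = (2)²(0.125) + (4)²(0.0625) + (5)²(0.3125) + (7)²(0.5) = 33.8125
V(T) = E[T²] − (E[T])² = 33.8125 − (5.5625)² = 2.87109375
σ(T) = √2.87109375 ≈ 1.6944

1.6944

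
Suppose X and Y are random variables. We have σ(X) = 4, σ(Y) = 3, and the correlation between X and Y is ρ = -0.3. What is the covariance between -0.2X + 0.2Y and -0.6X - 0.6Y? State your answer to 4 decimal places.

Var(X) = (4)² = 16;  Var(Y) = (3)² = 9
Cov(X,Y) = ρ·σ(X)·σ(Y) = -0.3·4·3 = -3.6
Cov(-0.2X + 0.2Y, -0.6X - 0.6Y) = (-0.2)(-0.6)Var(X) + (0.2)(-0.6)Var(Y) + [(-0.2)(-0.6) + (0.2)(-0.6)]Cov(X,Y)
= 0.12·16 + -0.12·9 + 0·-3.6 = 0.84

0.8400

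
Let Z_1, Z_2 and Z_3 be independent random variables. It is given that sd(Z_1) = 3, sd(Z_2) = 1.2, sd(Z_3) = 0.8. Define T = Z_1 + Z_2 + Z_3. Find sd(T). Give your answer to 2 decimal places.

V(Z_1) = 9, V(Z_2) = 1.44, V(Z_3) = 0.64
By independence, V(T) = (1)²V(Z_1) + (1)²V(Z_2) + (1)²V(Z_3)
= (1)²·9 + (1)²·1.44 + (1)²·0.64 = 11.08
sd(T) = √11.08 ≈ 3.33

3.33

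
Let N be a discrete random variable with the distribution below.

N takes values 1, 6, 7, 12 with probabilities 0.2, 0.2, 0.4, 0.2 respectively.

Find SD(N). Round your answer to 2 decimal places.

E[N] = (1)(0.2) + (6)(0.2) + (7)(0.4) + (12)(0.2) = 6.6
E[N²] = (1)²(0.2) + (6)²(0.2) + (7)²(0.4) + (12)²(0.2) = 55.8
Var(N) = E[N²] − (E[N])² = 55.8 − (6.6)² = 12.24
SD(N) = √12.24 ≈ 3.50

3.50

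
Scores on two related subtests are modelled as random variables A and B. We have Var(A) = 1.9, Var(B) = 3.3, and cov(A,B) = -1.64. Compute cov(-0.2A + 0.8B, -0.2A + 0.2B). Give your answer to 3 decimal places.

cov(-0.2A + 0.8B, -0.2A + 0.2B) = (-0.2)(-0.2)Var(A) + (0.8)(0.2)Var(B) + [(-0.2)(0.2) + (0.8)(-0.2)]cov(A,B)
= 0.04·1.9 + 0.16·3.3 + -0.2·-1.64 = 0.932

0.932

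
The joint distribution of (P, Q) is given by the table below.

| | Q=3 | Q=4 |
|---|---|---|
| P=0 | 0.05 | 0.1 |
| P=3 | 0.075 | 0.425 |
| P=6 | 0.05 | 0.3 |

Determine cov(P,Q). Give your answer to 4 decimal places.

0.1050

E[P] = 3.6,  E[Q] = 3.825
E[PQ] = 13.875
cov(P,Q) = E[PQ] − E[P]E[Q] = 13.875 − (3.6)(3.825) = 0.105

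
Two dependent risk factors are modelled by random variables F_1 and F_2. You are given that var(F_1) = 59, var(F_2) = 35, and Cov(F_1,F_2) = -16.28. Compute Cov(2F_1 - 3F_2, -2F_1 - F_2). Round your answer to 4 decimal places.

Cov(2F_1 - 3F_2, -2F_1 - F_2) = (2)(-2)var(F_1) + (-3)(-1)var(F_2) + [(2)(-1) + (-3)(-2)]Cov(F_1,F_2)
= -4·59 + 3·35 + 4·-16.28 = -196.12

-196.1200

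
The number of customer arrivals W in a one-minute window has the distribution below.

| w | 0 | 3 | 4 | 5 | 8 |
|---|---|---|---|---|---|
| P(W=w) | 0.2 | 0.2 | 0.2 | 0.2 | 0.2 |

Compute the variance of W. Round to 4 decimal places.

E[W] = (0)(0.2) + (3)(0.2) + (4)(0.2) + (5)(0.2) + (8)(0.2) = 4
E[W²] = (0)²(0.2) + (3)²(0.2) + (4)²(0.2) + (5)²(0.2) + (8)²(0.2) = 22.8
V(W) = E[W²] − (E[W])² = 22.8 − (4)² = 6.8

6.8000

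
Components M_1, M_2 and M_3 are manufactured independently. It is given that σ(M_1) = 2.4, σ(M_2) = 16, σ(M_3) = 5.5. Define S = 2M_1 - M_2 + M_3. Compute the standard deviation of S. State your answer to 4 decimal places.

V(M_1) = 5.76, V(M_2) = 256, V(M_3) = 30.25
By independence, V(S) = (2)²V(M_1) + (-1)²V(M_2) + (1)²V(M_3)
= (2)²·5.76 + (-1)²·256 + (1)²·30.25 = 309.29
σ(S) = √309.29 ≈ 17.5866

17.5866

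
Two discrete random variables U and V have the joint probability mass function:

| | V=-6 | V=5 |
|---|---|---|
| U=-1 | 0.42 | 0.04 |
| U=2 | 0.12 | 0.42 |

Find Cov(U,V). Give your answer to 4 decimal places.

5.6628

E[U] = 0.62,  E[V] = -0.94
E[UV] = 5.08
Cov(U,V) = E[UV] − E[U]E[V] = 5.08 − (0.62)(-0.94) = 5.6628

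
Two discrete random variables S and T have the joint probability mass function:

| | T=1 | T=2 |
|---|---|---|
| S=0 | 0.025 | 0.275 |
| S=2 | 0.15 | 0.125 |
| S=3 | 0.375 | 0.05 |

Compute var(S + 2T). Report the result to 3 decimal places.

0.899

E[S] = 1.825,  E[T] = 1.45,  E[ST] = 2.225
var(S) = 4.925 − (1.825)² = 1.594375;  var(T) = 2.35 − (1.45)² = 0.2475
Cov(S,T) = 2.225 − (1.825)(1.45) = -0.42125
var(S + 2T) = (1)²·1.594375 + (2)²·0.2475 + 2·(1)·(2)·-0.42125 = 0.899375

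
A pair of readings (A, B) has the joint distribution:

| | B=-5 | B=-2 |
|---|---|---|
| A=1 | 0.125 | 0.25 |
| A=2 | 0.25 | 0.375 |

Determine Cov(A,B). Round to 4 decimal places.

E[A] = 1.625,  E[B] = -3.125
E[AB] = -5.125
Cov(A,B) = E[AB] − E[A]E[B] = -5.125 − (1.625)(-3.125) = -0.046875

-0.0469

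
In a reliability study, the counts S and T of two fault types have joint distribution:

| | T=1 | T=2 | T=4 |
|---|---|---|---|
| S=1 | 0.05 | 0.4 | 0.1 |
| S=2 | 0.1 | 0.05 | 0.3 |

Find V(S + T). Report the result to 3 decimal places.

E[S] = 1.45,  E[T] = 2.65,  E[ST] = 4.05
V(S) = 2.35 − (1.45)² = 0.2475;  V(T) = 8.35 − (2.65)² = 1.3275
Cov(S,T) = 4.05 − (1.45)(2.65) = 0.2075
V(S + T) = (1)²·0.2475 + (1)²·1.3275 + 2·(1)·(1)·0.2075 = 1.99

1.990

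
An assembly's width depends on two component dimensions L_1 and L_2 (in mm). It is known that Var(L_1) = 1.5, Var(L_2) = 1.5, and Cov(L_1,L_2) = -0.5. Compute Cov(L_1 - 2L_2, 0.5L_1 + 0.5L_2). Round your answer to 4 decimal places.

Cov(L_1 - 2L_2, 0.5L_1 + 0.5L_2) = (1)(0.5)Var(L_1) + (-2)(0.5)Var(L_2) + [(1)(0.5) + (-2)(0.5)]Cov(L_1,L_2)
= 0.5·1.5 + -1·1.5 + -0.5·-0.5 = -0.5

-0.5000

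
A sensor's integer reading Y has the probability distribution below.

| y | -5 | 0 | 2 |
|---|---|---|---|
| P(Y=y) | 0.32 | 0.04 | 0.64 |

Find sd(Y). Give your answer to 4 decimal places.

E[Y] = (-5)(0.32) + (0)(0.04) + (2)(0.64) = -0.32
E[Y²] = (-5)²(0.32) + (0)²(0.04) + (2)²(0.64) = 10.56
var(Y) = E[Y²] − (E[Y])² = 10.56 − (-0.32)² = 10.4576
sd(Y) = √10.4576 ≈ 3.2338

3.2338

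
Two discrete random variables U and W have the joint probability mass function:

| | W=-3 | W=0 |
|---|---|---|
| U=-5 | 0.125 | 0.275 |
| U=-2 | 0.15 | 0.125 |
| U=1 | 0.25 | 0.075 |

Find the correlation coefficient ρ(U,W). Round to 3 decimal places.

E[U] = -2.225,  E[W] = -1.575
E[UW] = 2.025
Cov(U,W) = E[UW] − E[U]E[W] = 2.025 − (-2.225)(-1.575) = -1.479375
Var(U) = 6.474375,  Var(W) = 2.244375
ρ = -1.479375 / √(6.474375·2.244375) ≈ -0.388

-0.388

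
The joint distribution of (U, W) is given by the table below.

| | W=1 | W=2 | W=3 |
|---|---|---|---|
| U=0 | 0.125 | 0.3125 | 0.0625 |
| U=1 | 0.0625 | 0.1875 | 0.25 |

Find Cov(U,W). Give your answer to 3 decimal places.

E[U] = 0.5,  E[W] = 2.125
E[UW] = 1.1875
Cov(U,W) = E[UW] − E[U]E[W] = 1.1875 − (0.5)(2.125) = 0.125

0.125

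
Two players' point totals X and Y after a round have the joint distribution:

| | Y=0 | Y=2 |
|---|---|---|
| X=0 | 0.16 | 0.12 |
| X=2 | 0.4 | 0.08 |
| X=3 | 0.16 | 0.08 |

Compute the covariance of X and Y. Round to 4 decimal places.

-0.1408

E[X] = 1.68,  E[Y] = 0.56
E[XY] = 0.8
cov(X,Y) = E[XY] − E[X]E[Y] = 0.8 − (1.68)(0.56) = -0.1408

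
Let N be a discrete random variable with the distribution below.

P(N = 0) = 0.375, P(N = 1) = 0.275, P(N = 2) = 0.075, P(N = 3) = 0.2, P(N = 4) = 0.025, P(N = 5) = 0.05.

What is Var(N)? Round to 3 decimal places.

2.134

E[N] = (0)(0.375) + (1)(0.275) + (2)(0.075) + (3)(0.2) + (4)(0.025) + (5)(0.05) = 1.375
E[N²] = (0)²(0.375) + (1)²(0.275) + (2)²(0.075) + (3)²(0.2) + (4)²(0.025) + (5)²(0.05) = 4.025
Var(N) = E[N²] − (E[N])² = 4.025 − (1.375)² = 2.134375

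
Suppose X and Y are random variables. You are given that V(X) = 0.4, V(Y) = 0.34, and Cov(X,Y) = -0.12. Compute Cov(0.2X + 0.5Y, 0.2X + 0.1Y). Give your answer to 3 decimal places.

Cov(0.2X + 0.5Y, 0.2X + 0.1Y) = (0.2)(0.2)V(X) + (0.5)(0.1)V(Y) + [(0.2)(0.1) + (0.5)(0.2)]Cov(X,Y)
= 0.04·0.4 + 0.05·0.34 + 0.12·-0.12 = 0.0186

0.019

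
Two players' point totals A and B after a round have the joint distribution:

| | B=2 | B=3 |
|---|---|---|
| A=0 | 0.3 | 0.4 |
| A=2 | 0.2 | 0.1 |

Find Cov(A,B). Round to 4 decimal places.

E[A] = 0.6,  E[B] = 2.5
E[AB] = 1.4
Cov(A,B) = E[AB] − E[A]E[B] = 1.4 − (0.6)(2.5) = -0.1

-0.1000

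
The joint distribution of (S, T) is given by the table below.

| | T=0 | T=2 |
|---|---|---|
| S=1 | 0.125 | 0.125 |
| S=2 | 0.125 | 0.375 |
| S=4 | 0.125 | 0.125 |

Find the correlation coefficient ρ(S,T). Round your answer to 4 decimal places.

-0.0592

E[S] = 2.25,  E[T] = 1.25
E[ST] = 2.75
Cov(S,T) = E[ST] − E[S]E[T] = 2.75 − (2.25)(1.25) = -0.0625
Var(S) = 1.1875,  Var(T) = 0.9375
ρ = -0.0625 / √(1.1875·0.9375) ≈ -0.0592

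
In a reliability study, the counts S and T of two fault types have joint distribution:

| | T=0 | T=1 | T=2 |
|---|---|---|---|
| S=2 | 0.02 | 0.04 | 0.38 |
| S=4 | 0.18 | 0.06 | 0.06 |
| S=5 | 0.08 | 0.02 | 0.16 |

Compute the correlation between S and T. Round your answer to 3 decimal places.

-0.392

E[S] = 3.38,  E[T] = 1.32
E[ST] = 4.02
Cov(S,T) = E[ST] − E[S]E[T] = 4.02 − (3.38)(1.32) = -0.4416
Var(S) = 1.6356,  Var(T) = 0.7776
ρ = -0.4416 / √(1.6356·0.7776) ≈ -0.392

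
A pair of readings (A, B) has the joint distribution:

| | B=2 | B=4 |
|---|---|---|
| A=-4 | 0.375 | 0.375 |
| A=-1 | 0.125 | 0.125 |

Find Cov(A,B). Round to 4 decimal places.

0.0000

E[A] = -3.25,  E[B] = 3
E[AB] = -9.75
Cov(A,B) = E[AB] − E[A]E[B] = -9.75 − (-3.25)(3) = 0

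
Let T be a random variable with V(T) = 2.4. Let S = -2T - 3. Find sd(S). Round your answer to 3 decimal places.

V(-2T - 3) = (-2)²·2.4 = 9.6
sd(S) = √9.6 ≈ 3.098

3.098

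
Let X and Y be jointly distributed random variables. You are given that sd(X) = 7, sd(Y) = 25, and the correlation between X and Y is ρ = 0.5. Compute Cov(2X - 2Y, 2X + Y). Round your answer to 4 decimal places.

Var(X) = (7)² = 49;  Var(Y) = (25)² = 625
Cov(X,Y) = ρ·sd(X)·sd(Y) = 0.5·7·25 = 87.5
Cov(2X - 2Y, 2X + Y) = (2)(2)Var(X) + (-2)(1)Var(Y) + [(2)(1) + (-2)(2)]Cov(X,Y)
= 4·49 + -2·625 + -2·87.5 = -1229

-1229.0000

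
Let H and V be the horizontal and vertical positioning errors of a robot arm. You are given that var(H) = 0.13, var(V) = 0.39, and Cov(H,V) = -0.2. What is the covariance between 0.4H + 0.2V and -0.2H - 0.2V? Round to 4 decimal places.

-0.0020

Cov(0.4H + 0.2V, -0.2H - 0.2V) = (0.4)(-0.2)var(H) + (0.2)(-0.2)var(V) + [(0.4)(-0.2) + (0.2)(-0.2)]Cov(H,V)
= -0.08·0.13 + -0.04·0.39 + -0.12·-0.2 = -0.002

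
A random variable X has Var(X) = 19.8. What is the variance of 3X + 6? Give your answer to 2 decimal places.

178.20

Var(3X + 6) = (3)²·Var(X) = 9·19.8 = 178.2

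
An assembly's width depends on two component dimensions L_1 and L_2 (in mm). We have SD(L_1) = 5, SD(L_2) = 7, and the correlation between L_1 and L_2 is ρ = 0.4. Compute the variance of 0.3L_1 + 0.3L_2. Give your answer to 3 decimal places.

V(L_1) = (5)² = 25;  V(L_2) = (7)² = 49
Cov(L_1,L_2) = ρ·SD(L_1)·SD(L_2) = 0.4·5·7 = 14
V(0.3L_1 + 0.3L_2) = (0.3)²·V(L_1) + (0.3)²·V(L_2) + 2·(0.3)·(0.3)·Cov(L_1,L_2)
= 0.09·25 + 0.09·49 + 0.18·14 = 9.18

9.180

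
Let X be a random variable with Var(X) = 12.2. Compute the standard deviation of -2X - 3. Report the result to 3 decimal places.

Var(-2X - 3) = (-2)²·12.2 = 48.8
sd(-2X - 3) = √48.8 ≈ 6.986

6.986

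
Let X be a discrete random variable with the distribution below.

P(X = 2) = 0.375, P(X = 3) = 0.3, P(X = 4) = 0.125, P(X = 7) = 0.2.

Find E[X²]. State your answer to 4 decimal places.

E[X²] = (2)²(0.375) + (3)²(0.3) + (4)²(0.125) + (7)²(0.2) = 16

16.0000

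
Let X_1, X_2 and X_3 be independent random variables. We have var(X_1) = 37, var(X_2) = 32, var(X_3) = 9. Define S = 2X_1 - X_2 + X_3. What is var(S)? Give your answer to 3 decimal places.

By independence, var(S) = (2)²var(X_1) + (-1)²var(X_2) + (1)²var(X_3)
= (2)²·37 + (-1)²·32 + (1)²·9 = 189

189.000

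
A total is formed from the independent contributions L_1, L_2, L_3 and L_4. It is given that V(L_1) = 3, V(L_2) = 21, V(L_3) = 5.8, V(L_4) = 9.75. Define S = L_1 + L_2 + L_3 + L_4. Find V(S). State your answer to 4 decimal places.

39.5500

By independence, V(S) = (1)²V(L_1) + (1)²V(L_2) + (1)²V(L_3) + (1)²V(L_4)
= (1)²·3 + (1)²·21 + (1)²·5.8 + (1)²·9.75 = 39.55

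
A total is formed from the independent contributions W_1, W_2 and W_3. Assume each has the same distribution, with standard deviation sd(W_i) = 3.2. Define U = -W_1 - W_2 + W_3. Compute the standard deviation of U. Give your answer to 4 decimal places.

5.5426

Var(W_i) = (3.2)² = 10.24
By independence, Var(U) = (-1)²Var(W_1) + (-1)²Var(W_2) + (1)²Var(W_3)
= (-1)²·10.24 + (-1)²·10.24 + (1)²·10.24 = 30.72
sd(U) = √30.72 ≈ 5.5426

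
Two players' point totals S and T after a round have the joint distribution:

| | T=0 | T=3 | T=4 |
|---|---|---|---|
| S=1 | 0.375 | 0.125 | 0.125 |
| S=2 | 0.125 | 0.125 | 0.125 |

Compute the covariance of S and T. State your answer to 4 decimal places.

E[S] = 1.375,  E[T] = 1.75
E[ST] = 2.625
cov(S,T) = E[ST] − E[S]E[T] = 2.625 − (1.375)(1.75) = 0.21875

0.2188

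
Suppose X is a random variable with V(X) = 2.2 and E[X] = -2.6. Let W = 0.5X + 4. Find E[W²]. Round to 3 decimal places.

E[0.5X + 4] = 0.5·-2.6 + 4 = 2.7
V(0.5X + 4) = (0.5)²·2.2 = 0.55
E[W²] = V(W) + (E[W])² = 0.55 + (2.7)² = 7.84

7.840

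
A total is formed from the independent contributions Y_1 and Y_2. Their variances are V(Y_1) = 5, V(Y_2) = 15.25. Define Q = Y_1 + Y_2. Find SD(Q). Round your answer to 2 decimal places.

By independence, V(Q) = (1)²V(Y_1) + (1)²V(Y_2)
= (1)²·5 + (1)²·15.25 = 20.25
SD(Q) = √20.25 ≈ 4.50

4.50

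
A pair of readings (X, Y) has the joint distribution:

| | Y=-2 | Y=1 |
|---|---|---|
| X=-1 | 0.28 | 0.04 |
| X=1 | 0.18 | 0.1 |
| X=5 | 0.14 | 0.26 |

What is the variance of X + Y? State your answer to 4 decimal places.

12.3744

E[X] = 1.96,  E[Y] = -0.8,  E[XY] = 0.16
V(X) = 10.6 − (1.96)² = 6.7584;  V(Y) = 2.8 − (-0.8)² = 2.16
Cov(X,Y) = 0.16 − (1.96)(-0.8) = 1.728
V(X + Y) = (1)²·6.7584 + (1)²·2.16 + 2·(1)·(1)·1.728 = 12.3744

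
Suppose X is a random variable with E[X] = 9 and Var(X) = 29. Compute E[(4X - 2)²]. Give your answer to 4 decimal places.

1620.0000

E[4X - 2] = 4·9 − 2 = 34
Var(4X - 2) = (4)²·29 = 464
E[(4X - 2)²] = Var((4X - 2)) + (E[(4X - 2)])² = 464 + (34)² = 1620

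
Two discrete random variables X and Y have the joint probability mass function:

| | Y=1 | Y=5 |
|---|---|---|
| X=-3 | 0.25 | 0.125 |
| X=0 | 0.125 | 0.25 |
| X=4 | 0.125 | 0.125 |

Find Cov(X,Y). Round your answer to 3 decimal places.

0.750

E[X] = -0.125,  E[Y] = 3
E[XY] = 0.375
Cov(X,Y) = E[XY] − E[X]E[Y] = 0.375 − (-0.125)(3) = 0.75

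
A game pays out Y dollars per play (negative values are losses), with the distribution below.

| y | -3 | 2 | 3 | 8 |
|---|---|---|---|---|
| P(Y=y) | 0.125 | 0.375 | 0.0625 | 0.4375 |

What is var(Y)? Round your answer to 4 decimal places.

E[Y] = (-3)(0.125) + (2)(0.375) + (3)(0.0625) + (8)(0.4375) = 4.0625
E[Y²] = (-3)²(0.125) + (2)²(0.375) + (3)²(0.0625) + (8)²(0.4375) = 31.1875
var(Y) = E[Y²] − (E[Y])² = 31.1875 − (4.0625)² = 14.68359375

14.6836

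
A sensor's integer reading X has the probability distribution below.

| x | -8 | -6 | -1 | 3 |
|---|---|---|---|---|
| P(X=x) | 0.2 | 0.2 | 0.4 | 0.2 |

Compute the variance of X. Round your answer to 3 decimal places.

15.440

E[X] = (-8)(0.2) + (-6)(0.2) + (-1)(0.4) + (3)(0.2) = -2.6
E[X²] = (-8)²(0.2) + (-6)²(0.2) + (-1)²(0.4) + (3)²(0.2) = 22.2
V(X) = E[X²] − (E[X])² = 22.2 − (-2.6)² = 15.44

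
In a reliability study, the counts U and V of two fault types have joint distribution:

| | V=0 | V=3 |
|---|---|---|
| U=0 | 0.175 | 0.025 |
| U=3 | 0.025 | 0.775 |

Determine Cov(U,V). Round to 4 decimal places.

E[U] = 2.4,  E[V] = 2.4
E[UV] = 6.975
Cov(U,V) = E[UV] − E[U]E[V] = 6.975 − (2.4)(2.4) = 1.215

1.2150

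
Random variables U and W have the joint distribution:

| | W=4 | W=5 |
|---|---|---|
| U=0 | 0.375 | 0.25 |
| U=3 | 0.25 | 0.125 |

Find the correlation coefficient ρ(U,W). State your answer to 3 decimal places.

-0.067

E[U] = 1.125,  E[W] = 4.375
E[UW] = 4.875
Cov(U,W) = E[UW] − E[U]E[W] = 4.875 − (1.125)(4.375) = -0.046875
Var(U) = 2.109375,  Var(W) = 0.234375
ρ = -0.046875 / √(2.109375·0.234375) ≈ -0.067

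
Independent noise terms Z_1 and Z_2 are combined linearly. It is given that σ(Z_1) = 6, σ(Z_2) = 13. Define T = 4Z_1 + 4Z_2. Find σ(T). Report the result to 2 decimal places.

57.27

Var(Z_1) = 36, Var(Z_2) = 169
By independence, Var(T) = (4)²Var(Z_1) + (4)²Var(Z_2)
= (4)²·36 + (4)²·169 = 3280
σ(T) = √3280 ≈ 57.27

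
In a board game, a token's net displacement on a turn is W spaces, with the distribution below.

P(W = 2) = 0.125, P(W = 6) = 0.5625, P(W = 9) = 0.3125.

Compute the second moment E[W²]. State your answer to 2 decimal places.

46.06

E[W²] = (2)²(0.125) + (6)²(0.5625) + (9)²(0.3125) = 46.0625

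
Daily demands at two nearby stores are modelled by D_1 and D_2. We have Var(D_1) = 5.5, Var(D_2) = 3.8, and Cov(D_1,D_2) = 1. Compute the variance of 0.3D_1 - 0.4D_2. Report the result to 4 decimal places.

0.8630

Var(0.3D_1 - 0.4D_2) = (0.3)²·Var(D_1) + (-0.4)²·Var(D_2) + 2·(0.3)·(-0.4)·Cov(D_1,D_2)
= 0.09·5.5 + 0.16·3.8 + -0.24·1 = 0.863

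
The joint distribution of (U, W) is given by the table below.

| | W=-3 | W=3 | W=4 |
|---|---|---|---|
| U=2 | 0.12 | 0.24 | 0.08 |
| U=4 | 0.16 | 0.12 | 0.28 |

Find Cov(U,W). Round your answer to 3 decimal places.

0.118

E[U] = 3.12,  E[W] = 1.68
E[UW] = 5.36
Cov(U,W) = E[UW] − E[U]E[W] = 5.36 − (3.12)(1.68) = 0.1184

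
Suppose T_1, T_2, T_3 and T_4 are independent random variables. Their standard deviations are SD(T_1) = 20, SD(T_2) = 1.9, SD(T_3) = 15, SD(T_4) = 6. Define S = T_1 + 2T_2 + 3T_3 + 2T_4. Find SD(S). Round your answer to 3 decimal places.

var(T_1) = 400, var(T_2) = 3.61, var(T_3) = 225, var(T_4) = 36
By independence, var(S) = (1)²var(T_1) + (2)²var(T_2) + (3)²var(T_3) + (2)²var(T_4)
= (1)²·400 + (2)²·3.61 + (3)²·225 + (2)²·36 = 2583.44
SD(S) = √2583.44 ≈ 50.828

50.828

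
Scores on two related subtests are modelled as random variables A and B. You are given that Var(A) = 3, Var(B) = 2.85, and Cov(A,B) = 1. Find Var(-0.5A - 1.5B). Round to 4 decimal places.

8.6625

Var(-0.5A - 1.5B) = (-0.5)²·Var(A) + (-1.5)²·Var(B) + 2·(-0.5)·(-1.5)·Cov(A,B)
= 0.25·3 + 2.25·2.85 + 1.5·1 = 8.6625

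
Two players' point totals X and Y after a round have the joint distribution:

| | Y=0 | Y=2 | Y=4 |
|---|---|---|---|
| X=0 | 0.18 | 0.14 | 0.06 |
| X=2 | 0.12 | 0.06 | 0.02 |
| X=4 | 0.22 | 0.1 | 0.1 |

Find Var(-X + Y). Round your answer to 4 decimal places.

5.4224

E[X] = 2.08,  E[Y] = 1.32,  E[XY] = 2.8
Var(X) = 7.52 − (2.08)² = 3.1936;  Var(Y) = 4.08 − (1.32)² = 2.3376
cov(X,Y) = 2.8 − (2.08)(1.32) = 0.0544
Var(-X + Y) = (-1)²·3.1936 + (1)²·2.3376 + 2·(-1)·(1)·0.0544 = 5.4224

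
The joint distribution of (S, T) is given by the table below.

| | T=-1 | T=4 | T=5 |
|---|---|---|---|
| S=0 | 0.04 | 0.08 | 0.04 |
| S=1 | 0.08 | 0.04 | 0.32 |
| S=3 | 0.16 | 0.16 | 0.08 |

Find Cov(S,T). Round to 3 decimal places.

-0.666

E[S] = 1.64,  E[T] = 3.04
E[ST] = 4.32
Cov(S,T) = E[ST] − E[S]E[T] = 4.32 − (1.64)(3.04) = -0.6656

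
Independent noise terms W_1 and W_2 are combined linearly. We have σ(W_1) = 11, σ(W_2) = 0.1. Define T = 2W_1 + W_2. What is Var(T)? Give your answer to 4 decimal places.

484.0100

Var(W_1) = 121, Var(W_2) = 0.01
By independence, Var(T) = (2)²Var(W_1) + (1)²Var(W_2)
= (2)²·121 + (1)²·0.01 = 484.01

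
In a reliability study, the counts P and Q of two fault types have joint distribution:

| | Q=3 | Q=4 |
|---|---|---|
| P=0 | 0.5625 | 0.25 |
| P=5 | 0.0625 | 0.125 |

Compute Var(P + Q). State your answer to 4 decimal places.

E[P] = 0.9375,  E[Q] = 3.375,  E[PQ] = 3.4375
Var(P) = 4.6875 − (0.9375)² = 3.80859375;  Var(Q) = 11.625 − (3.375)² = 0.234375
cov(P,Q) = 3.4375 − (0.9375)(3.375) = 0.2734375
Var(P + Q) = (1)²·3.80859375 + (1)²·0.234375 + 2·(1)·(1)·0.2734375 = 4.58984375

4.5898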